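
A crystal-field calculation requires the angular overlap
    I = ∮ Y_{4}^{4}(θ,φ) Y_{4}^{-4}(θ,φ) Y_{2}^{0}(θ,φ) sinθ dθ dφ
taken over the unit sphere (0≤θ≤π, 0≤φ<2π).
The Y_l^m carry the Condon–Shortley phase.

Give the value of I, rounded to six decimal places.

-0.229376

m-sum 0 ✓  L=10 even ✓  0≤2≤8 ✓
Π(2lᵢ+1) = 9×9×5 = 405
triangle coeff Δ(4,4,2) = 1/13860
Σ_t [2,4]: t=2:+1/192 t=3:−1/36 t=4:+1/192 = -5/288
(3j)²=20/693 [(4 4 2; 0 0 0)], sign=-1
Σ_t [0,0]: t=0:+1/2880 = 1/2880
(3j)²=28/495 [(4 4 2; 4 -4 0)], sign=+1
⇒ 4πI² = 80/121
I = (-1)√(80/121/(4π)) = -0.22937568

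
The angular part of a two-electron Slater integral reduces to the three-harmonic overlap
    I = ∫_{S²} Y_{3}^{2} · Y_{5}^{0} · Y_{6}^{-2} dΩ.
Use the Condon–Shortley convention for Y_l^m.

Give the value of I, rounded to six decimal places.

Rules hold: Σm=0, L=14 even, 2≤6≤8.
N = 7·11·13 = 1001
Δ = 2!·4!·8!/15! = 1/675675
Racah Σ t=0..2: t=0:+1/8640 t=1:−1/2304 t=2:+1/8640 = -7/34560
⇒ 3j(3 5 6; 0 0 0)² = 7/429, sgn -1
Racah Σ t=0..1: t=0:+1/8640 t=1:−1/13824 = 1/23040
⇒ 3j(3 5 6; 2 0 -2)² = 2/429, sgn +1
4πI² = N·(3j₀)²·(3jₘ)² = 98/1287
I = -1·√(0.0761461/4π) = -0.07784287

-0.077843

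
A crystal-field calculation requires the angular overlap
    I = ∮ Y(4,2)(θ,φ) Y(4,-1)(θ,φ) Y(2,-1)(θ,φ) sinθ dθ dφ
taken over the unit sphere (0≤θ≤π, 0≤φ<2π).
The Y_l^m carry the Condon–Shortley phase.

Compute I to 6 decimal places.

0.127700

m-sum 0 ✓  L=10 even ✓  0≤2≤8 ✓
Π(2lᵢ+1) = 9×9×5 = 405
triangle coeff Δ(4,4,2) = 1/13860
Σ_t [2,4]: t=2:+1/192 t=3:−1/36 t=4:+1/192 = -5/288
(3j)²=20/693 [(4 4 2; 0 0 0)], sign=-1
Σ_t [1,2]: t=1:−1/240 t=2:+1/96 = 1/160
(3j)²=27/1540 [(4 4 2; 2 -1 -1)], sign=-1
⇒ 4πI² = 1215/5929
I = (+1)√(1215/5929/(4π)) = 0.12770047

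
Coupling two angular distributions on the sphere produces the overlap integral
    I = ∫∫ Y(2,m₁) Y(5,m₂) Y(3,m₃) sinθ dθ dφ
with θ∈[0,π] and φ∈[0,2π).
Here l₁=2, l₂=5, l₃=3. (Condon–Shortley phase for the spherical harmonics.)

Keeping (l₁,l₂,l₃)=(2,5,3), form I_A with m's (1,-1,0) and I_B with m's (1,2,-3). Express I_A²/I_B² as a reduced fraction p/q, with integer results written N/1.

l's match ⇒ only the (l;m) 3-j factors differ between A and B.
A: triangle coeff Δ(2,5,3) = 1/2310; Σ_t [1,1]: t=1:−1/216 = -1/216; (3j)²=8/231 [(2 5 3; 1 -1 0)], sign=+1
B: triangle coeff Δ(2,5,3) = 1/2310; Σ_t [1,1]: t=1:−1/4320 = -1/4320; (3j)²=1/330 [(2 5 3; 1 2 -3)], sign=-1
I_A²/I_B² = (8/231)/(1/330) = 80/7

80/7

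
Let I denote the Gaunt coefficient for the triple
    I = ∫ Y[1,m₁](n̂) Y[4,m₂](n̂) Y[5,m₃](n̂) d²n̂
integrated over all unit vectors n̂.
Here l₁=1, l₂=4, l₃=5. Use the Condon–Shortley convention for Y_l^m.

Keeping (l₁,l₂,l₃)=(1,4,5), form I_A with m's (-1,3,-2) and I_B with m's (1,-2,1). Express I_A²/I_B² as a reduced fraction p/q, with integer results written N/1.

l's match ⇒ only the (l;m) 3-j factors differ between A and B.
A: triangle coeff Δ(1,4,5) = 1/495; Σ_t [0,0]: t=0:+1/10080 = 1/10080; (3j)²=1/165 [(1 4 5; -1 3 -2)], sign=-1
B: triangle coeff Δ(1,4,5) = 1/495; Σ_t [0,0]: t=0:+1/2880 = 1/2880; (3j)²=2/165 [(1 4 5; 1 -2 1)], sign=+1
I_A²/I_B² = (1/165)/(2/165) = 1/2

1/2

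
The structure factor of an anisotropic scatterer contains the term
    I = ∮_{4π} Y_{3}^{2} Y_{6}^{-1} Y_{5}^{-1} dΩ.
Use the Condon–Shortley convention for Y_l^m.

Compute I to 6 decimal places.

Rules hold: Σm=0, L=14 even, 3≤5≤9.
N = 7·13·11 = 1001
Δ = 4!·2!·8!/15! = 1/675675
Racah Σ t=1..3: t=1:−1/8640 t=2:+1/2304 t=3:−1/8640 = 7/34560
⇒ 3j(3 6 5; 0 0 0)² = 7/429, sgn -1
Racah Σ t=0..1: t=0:+1/17280 t=1:−1/6912 = -1/11520
⇒ 3j(3 6 5; 2 -1 -1)² = 2/143, sgn -1
4πI² = N·(3j₀)²·(3jₘ)² = 98/429
I = +1·√(0.228438/4π) = 0.13482780

0.134828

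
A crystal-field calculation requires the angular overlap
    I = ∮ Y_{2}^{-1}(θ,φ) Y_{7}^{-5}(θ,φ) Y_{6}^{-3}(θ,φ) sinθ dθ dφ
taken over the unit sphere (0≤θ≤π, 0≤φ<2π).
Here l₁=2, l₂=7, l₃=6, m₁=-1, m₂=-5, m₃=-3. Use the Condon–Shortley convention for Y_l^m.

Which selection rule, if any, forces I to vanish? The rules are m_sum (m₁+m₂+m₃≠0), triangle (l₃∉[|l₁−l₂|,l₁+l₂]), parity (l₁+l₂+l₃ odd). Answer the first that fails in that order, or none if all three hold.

m₁+m₂+m₃ = -1 − 5 − 3 = -9  ✗
triangle: |2−7|=5 ≤ l₃=6 ≤ 2+7=9
parity: l₁+l₂+l₃ = 15 is odd

m_sum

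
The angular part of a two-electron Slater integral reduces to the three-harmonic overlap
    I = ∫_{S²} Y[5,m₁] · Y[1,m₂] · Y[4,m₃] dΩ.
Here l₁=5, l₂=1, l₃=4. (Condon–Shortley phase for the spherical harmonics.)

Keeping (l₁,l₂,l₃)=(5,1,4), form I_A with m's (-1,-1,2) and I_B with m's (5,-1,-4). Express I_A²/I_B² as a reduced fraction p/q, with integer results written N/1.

Same 5,1,4: normalisation and zero-m 3j drop out of the ratio.
A: Δ: 2! 8! 0! / 11! → 1/495; sum: t=0:+1/2880 = 1/2880; 3j²(5 1 4; -1 -1 2) = Δ·Π!·Σ² = 2/165  (sign +1)
B: Δ: 2! 8! 0! / 11! → 1/495; sum: t=0:+1/80640 = 1/80640; 3j²(5 1 4; 5 -1 -4) = Δ·Π!·Σ² = 1/11  (sign +1)
I_A²/I_B² = (2/165)/(1/11) = 2/15

2/15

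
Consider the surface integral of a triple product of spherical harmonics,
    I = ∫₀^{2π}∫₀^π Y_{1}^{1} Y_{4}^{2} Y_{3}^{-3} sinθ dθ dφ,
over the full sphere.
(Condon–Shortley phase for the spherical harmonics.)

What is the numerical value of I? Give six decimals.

m-sum 0 ✓  L=8 even ✓  3≤3≤5 ✓
Π(2lᵢ+1) = 3×9×7 = 189
triangle coeff Δ(1,4,3) = 1/252
Σ_t [1,1]: t=1:−1/36 = -1/36
(3j)²=4/63 [(1 4 3; 0 0 0)], sign=+1
Σ_t [0,0]: t=0:+1/1440 = 1/1440
(3j)²=1/252 [(1 4 3; 1 2 -3)], sign=+1
⇒ 4πI² = 1/21
I = (+1)√(1/21/(4π)) = 0.06155813

0.061558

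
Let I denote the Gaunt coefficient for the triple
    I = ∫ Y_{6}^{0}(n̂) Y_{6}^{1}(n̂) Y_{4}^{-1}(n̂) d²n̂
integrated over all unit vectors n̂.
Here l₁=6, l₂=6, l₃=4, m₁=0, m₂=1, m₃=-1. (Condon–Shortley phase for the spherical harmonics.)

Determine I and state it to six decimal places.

Checks pass: Σm=0; 16 even; l₃=4∈[0,12].
(2·6+1)(2·6+1)(2·4+1) = 1521
Δ: 8! 4! 4! / 17! → 1/15315300
sum: t=2:+1/829440 t=3:−1/25920 t=4:+1/9216 t=5:−1/25920 t=6:+1/829440 = 7/207360
3j²(6 6 4; 0 0 0) = Δ·Π!·Σ² = 28/2431  (sign +1)
sum: t=3:−1/103680 t=4:+1/13824 t=5:−1/17280 t=6:+1/207360 = 1/103680
3j²(6 6 4; 0 1 -1) = Δ·Π!·Σ² = 10/7293  (sign -1)
combine: 4πI² = 1521·28/2431·10/7293 = 840/34969
take √, sign -1: I = -0.04372130

-0.043721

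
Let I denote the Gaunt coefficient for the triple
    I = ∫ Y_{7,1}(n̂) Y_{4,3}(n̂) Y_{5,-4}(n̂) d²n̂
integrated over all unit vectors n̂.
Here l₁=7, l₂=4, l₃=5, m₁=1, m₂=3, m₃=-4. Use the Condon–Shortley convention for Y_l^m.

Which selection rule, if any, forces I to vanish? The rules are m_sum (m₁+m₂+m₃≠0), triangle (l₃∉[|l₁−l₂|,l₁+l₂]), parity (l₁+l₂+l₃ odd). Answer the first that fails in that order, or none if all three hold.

none

azimuthal sum: 1 + 3 − 4 = 0  ✓
3 ≤ 5 ≤ 11 (triangle on l)  ✓
L = 7 + 4 + 5 = 16 (even)  ✓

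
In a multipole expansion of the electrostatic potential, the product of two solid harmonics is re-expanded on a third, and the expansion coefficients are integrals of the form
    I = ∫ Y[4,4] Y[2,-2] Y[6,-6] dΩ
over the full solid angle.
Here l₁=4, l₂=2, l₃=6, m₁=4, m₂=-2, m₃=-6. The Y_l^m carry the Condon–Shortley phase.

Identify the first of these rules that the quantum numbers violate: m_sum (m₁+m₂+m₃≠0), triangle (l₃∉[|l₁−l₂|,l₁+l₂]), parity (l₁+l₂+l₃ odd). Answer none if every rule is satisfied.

azimuthal sum: 4 − 2 − 6 = -4  ✗
2 ≤ 6 ≤ 6 (triangle on l)
L = 4 + 2 + 6 = 12 (even)

m_sum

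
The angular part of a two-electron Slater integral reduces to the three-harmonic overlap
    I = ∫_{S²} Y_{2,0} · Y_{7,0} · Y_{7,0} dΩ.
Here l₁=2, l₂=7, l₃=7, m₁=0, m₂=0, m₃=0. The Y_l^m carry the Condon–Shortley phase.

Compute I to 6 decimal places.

Rules hold: Σm=0, L=16 even, 5≤7≤9.
N = 5·15·15 = 1125
Δ = 2!·2!·12!/17! = 1/185640
Racah Σ t=0..2: t=0:+1/2419200 t=1:−1/518400 t=2:+1/2419200 = -1/907200
⇒ 3j(2 7 7; 0 0 0)² = 56/3315, sgn +1
(m-triple is (0,0,0) — same symbol as above.)
4πI² = N·(3j₀)²·(3jₘ)² = 15680/48841
I = +1·√(0.321042/4π) = 0.15983645

0.159836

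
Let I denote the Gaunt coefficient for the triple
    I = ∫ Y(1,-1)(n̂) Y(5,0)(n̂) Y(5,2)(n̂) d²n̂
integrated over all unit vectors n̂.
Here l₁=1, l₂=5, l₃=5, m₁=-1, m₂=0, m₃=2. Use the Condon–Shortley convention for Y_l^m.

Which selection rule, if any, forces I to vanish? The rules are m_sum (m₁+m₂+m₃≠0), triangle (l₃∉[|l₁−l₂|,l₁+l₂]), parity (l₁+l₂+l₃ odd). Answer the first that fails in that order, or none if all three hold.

m_sum

m₁+m₂+m₃ = -1 + 0 + 2 = 1  ✗
triangle: |1−5|=4 ≤ l₃=5 ≤ 1+5=6
parity: l₁+l₂+l₃ = 11 is odd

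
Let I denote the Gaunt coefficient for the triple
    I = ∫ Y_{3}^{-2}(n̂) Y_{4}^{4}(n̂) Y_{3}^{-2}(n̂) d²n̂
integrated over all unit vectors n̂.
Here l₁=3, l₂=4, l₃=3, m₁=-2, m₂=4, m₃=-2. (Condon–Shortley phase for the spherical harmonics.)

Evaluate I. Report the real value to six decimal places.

0.214561

Checks pass: Σm=0; 10 even; l₃=3∈[1,7].
(2·3+1)(2·4+1)(2·3+1) = 441
Δ: 4! 2! 4! / 11! → 1/34650
sum: t=1:−1/72 t=2:+1/16 t=3:−1/72 = 5/144
3j²(3 4 3; 0 0 0) = Δ·Π!·Σ² = 2/77  (sign -1)
sum: t=4:+1/576 = 1/576
3j²(3 4 3; -2 4 -2) = Δ·Π!·Σ² = 5/99  (sign -1)
combine: 4πI² = 441·2/77·5/99 = 70/121
take √, sign +1: I = 0.21456131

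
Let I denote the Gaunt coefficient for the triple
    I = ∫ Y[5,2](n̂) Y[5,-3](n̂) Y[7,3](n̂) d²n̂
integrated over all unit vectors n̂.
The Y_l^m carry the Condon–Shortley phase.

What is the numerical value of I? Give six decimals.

0.000000

m-sum = 2 − 3 + 3 = 2 ≠ 0 ⇒ I = 0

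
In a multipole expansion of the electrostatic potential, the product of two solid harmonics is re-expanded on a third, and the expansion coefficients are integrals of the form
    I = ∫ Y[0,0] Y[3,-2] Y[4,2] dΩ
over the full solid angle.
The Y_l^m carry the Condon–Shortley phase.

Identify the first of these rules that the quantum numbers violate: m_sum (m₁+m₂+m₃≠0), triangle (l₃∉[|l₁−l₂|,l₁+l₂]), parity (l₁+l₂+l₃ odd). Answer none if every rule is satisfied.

triangle

azimuthal sum: 0 − 2 + 2 = 0  ✓
3 ≤ 4 ≤ 3 (triangle on l)  ✗
L = 0 + 3 + 4 = 7 (odd)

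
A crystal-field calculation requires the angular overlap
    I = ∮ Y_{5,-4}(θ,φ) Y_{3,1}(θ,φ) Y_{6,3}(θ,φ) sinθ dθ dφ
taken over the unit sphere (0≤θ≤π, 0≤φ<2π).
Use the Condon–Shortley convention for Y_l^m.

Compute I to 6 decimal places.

0.176531

Rules hold: Σm=0, L=14 even, 2≤6≤8.
N = 11·7·13 = 1001
Δ = 2!·8!·4!/15! = 1/675675
Racah Σ t=0..2: t=0:+1/8640 t=1:−1/2304 t=2:+1/8640 = -7/34560
⇒ 3j(5 3 6; 0 0 0)² = 7/429, sgn -1
Racah Σ t=1..2: t=1:−1/241920 t=2:+1/40320 = 1/48384
⇒ 3j(5 3 6; -4 1 3)² = 24/1001, sgn -1
4πI² = N·(3j₀)²·(3jₘ)² = 56/143
I = +1·√(0.391608/4π) = 0.17653103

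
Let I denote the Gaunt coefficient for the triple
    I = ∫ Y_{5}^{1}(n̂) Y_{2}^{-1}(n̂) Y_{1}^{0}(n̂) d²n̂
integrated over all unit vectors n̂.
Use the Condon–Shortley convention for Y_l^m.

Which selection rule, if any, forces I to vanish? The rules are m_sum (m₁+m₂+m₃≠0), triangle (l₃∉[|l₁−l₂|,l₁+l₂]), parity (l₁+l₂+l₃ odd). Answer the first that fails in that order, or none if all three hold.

Σmᵢ = 0  ✓
l₃∈[|l₁−l₂|,l₁+l₂]=[3,7], have l₃=1  ✗
Σlᵢ = 8 ⇒ even

triangle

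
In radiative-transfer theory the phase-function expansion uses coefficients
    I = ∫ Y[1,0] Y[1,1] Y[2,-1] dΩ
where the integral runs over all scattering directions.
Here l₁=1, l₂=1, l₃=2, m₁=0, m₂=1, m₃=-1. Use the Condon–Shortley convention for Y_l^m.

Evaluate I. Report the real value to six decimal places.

m-sum 0 ✓  L=4 even ✓  0≤2≤2 ✓
Π(2lᵢ+1) = 3×3×5 = 45
triangle coeff Δ(1,1,2) = 1/30
Σ_t [0,0]: t=0:+1/1 = 1/1
(3j)²=2/15 [(1 1 2; 0 0 0)], sign=+1
Σ_t [0,0]: t=0:+1/2 = 1/2
(3j)²=1/10 [(1 1 2; 0 1 -1)], sign=-1
⇒ 4πI² = 3/5
I = (-1)√(3/5/(4π)) = -0.21850969

-0.218510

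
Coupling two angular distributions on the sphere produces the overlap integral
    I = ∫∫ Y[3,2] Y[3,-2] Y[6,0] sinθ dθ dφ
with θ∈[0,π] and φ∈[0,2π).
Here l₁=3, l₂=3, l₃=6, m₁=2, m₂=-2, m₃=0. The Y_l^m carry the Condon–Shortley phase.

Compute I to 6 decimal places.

0.071126

Rules hold: Σm=0, L=12 even, 0≤6≤6.
N = 7·7·13 = 637
Δ = 0!·6!·6!/13! = 1/12012
Racah Σ t=0..0: t=0:+1/1296 = 1/1296
⇒ 3j(3 3 6; 0 0 0)² = 100/3003, sgn +1
Racah Σ t=0..0: t=0:+1/14400 = 1/14400
⇒ 3j(3 3 6; 2 -2 0)² = 3/1001, sgn +1
4πI² = N·(3j₀)²·(3jₘ)² = 100/1573
I = +1·√(0.0635728/4π) = 0.07112638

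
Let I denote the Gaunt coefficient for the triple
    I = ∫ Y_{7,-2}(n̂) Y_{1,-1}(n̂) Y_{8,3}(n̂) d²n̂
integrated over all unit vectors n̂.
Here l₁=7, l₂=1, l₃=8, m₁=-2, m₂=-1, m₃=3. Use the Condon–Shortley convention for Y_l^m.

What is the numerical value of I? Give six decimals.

Checks pass: Σm=0; 16 even; l₃=8∈[6,8].
(2·7+1)(2·1+1)(2·8+1) = 765
Δ: 0! 14! 2! / 17! → 1/2040
sum: t=0:+1/25401600 = 1/25401600
3j²(7 1 8; 0 0 0) = Δ·Π!·Σ² = 8/255  (sign +1)
sum: t=0:+1/87091200 = 1/87091200
3j²(7 1 8; -2 -1 3) = Δ·Π!·Σ² = 11/408  (sign -1)
combine: 4πI² = 765·8/255·11/408 = 11/17
take √, sign -1: I = -0.22691696

-0.226917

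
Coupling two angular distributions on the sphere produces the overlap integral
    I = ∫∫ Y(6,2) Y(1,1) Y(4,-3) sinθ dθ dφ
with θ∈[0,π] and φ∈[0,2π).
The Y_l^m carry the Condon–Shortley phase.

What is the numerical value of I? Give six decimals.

triangle: need 5≤l₃≤7, have 4; I=0

0.000000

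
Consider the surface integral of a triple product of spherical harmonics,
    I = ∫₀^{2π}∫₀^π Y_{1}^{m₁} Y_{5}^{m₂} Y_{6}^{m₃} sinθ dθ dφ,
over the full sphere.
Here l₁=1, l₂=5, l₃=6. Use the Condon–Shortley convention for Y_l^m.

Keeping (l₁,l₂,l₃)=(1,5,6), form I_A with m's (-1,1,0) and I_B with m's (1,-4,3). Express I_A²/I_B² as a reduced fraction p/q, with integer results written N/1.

Shared (l₁,l₂,l₃)=(1,5,6): N and (l;000)² cancel in I_A²/I_B².
A: Δ = 0!·2!·10!/13! = 1/858; Racah Σ t=0..0: t=0:+1/34560 = 1/34560; ⇒ 3j(1 5 6; -1 1 0)² = 5/286, sgn +1
B: Δ = 0!·2!·10!/13! = 1/858; Racah Σ t=0..0: t=0:+1/725760 = 1/725760; ⇒ 3j(1 5 6; 1 -4 3)² = 1/286, sgn -1
I_A²/I_B² = (5/286)/(1/286) = 5/1

5/1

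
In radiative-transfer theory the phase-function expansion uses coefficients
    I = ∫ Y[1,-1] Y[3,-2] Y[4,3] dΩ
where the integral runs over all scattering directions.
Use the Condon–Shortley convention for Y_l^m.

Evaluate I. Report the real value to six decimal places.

Rules hold: Σm=0, L=8 even, 2≤4≤4.
N = 3·7·9 = 189
Δ = 0!·2!·6!/9! = 1/252
Racah Σ t=0..0: t=0:+1/36 = 1/36
⇒ 3j(1 3 4; 0 0 0)² = 4/63, sgn +1
Racah Σ t=0..0: t=0:+1/240 = 1/240
⇒ 3j(1 3 4; -1 -2 3)² = 1/12, sgn -1
4πI² = N·(3j₀)²·(3jₘ)² = 1/1
I = -1·√(1/4π) = -0.28209479

-0.282095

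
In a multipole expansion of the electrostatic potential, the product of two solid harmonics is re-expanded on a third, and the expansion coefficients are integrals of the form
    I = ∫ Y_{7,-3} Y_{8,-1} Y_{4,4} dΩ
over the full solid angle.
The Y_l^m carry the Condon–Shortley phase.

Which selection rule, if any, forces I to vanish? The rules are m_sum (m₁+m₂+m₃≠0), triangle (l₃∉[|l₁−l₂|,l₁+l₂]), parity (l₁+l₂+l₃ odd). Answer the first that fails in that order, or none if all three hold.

m₁+m₂+m₃ = -3 − 1 + 4 = 0  ✓
triangle: |7−8|=1 ≤ l₃=4 ≤ 7+8=15  ✓
parity: l₁+l₂+l₃ = 19 is odd  ✗

parity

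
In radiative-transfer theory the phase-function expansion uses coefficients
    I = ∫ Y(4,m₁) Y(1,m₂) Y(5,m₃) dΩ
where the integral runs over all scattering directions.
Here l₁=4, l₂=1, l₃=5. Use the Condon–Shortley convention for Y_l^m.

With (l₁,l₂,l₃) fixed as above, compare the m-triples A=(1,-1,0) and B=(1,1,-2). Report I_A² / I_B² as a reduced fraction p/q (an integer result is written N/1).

10/21

l's match ⇒ only the (l;m) 3-j factors differ between A and B.
A: triangle coeff Δ(4,1,5) = 1/495; Σ_t [0,0]: t=0:+1/1440 = 1/1440; (3j)²=2/99 [(4 1 5; 1 -1 0)], sign=-1
B: triangle coeff Δ(4,1,5) = 1/495; Σ_t [0,0]: t=0:+1/1440 = 1/1440; (3j)²=7/165 [(4 1 5; 1 1 -2)], sign=-1
I_A²/I_B² = (2/99)/(7/165) = 10/21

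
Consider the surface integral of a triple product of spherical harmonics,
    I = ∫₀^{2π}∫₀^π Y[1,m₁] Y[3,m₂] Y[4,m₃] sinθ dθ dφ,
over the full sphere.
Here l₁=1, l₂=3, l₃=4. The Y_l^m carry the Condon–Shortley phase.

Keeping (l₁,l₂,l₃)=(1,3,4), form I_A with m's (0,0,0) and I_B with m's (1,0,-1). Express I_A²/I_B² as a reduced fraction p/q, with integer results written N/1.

8/5

Shared (l₁,l₂,l₃)=(1,3,4): N and (l;000)² cancel in I_A²/I_B².
A: Δ = 0!·2!·6!/9! = 1/252; Racah Σ t=0..0: t=0:+1/36 = 1/36; ⇒ 3j(1 3 4; 0 0 0)² = 4/63, sgn +1
B: Δ = 0!·2!·6!/9! = 1/252; Racah Σ t=0..0: t=0:+1/72 = 1/72; ⇒ 3j(1 3 4; 1 0 -1)² = 5/126, sgn -1
I_A²/I_B² = (4/63)/(5/126) = 8/5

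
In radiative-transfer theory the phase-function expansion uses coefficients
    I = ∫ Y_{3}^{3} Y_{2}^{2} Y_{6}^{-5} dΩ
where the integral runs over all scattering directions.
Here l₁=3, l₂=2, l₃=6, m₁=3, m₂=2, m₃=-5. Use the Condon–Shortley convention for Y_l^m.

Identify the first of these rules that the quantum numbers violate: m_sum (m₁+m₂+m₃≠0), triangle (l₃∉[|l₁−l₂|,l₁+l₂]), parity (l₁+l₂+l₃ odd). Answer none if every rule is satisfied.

m₁+m₂+m₃ = 3 + 2 − 5 = 0  ✓
triangle: |3−2|=1 ≤ l₃=6 ≤ 3+2=5  ✗
parity: l₁+l₂+l₃ = 11 is odd

triangle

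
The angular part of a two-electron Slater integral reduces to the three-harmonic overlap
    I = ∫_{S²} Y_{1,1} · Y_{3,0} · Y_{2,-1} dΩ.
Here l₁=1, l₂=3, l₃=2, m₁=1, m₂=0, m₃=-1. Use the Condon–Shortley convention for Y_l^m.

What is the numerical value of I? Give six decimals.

m-sum 0 ✓  L=6 even ✓  2≤2≤4 ✓
Π(2lᵢ+1) = 3×7×5 = 105
triangle coeff Δ(1,3,2) = 1/105
Σ_t [1,1]: t=1:−1/4 = -1/4
(3j)²=3/35 [(1 3 2; 0 0 0)], sign=-1
Σ_t [0,0]: t=0:+1/12 = 1/12
(3j)²=1/35 [(1 3 2; 1 0 -1)], sign=-1
⇒ 4πI² = 9/35
I = (+1)√(9/35/(4π)) = 0.14304817

0.143048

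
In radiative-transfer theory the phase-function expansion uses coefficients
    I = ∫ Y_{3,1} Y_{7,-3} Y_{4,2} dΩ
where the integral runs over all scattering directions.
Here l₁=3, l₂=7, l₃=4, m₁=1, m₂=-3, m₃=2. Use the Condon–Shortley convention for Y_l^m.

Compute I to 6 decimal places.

-0.239176

Rules hold: Σm=0, L=14 even, 4≤4≤10.
N = 7·15·9 = 945
Δ = 6!·0!·8!/15! = 1/45045
Racah Σ t=3..3: t=3:−1/20736 = -1/20736
⇒ 3j(3 7 4; 0 0 0)² = 35/1287, sgn -1
Racah Σ t=2..2: t=2:+1/69120 = 1/69120
⇒ 3j(3 7 4; 1 -3 2)² = 4/143, sgn +1
4πI² = N·(3j₀)²·(3jₘ)² = 14700/20449
I = -1·√(0.718862/4π) = -0.23917605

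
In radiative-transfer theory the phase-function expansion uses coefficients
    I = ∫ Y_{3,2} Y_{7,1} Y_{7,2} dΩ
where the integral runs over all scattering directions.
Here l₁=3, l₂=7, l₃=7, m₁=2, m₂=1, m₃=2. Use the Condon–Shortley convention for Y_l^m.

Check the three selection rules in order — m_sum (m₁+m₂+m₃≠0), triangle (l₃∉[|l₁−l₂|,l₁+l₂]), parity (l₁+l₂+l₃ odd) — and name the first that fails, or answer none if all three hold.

azimuthal sum: 2 + 1 + 2 = 5  ✗
4 ≤ 7 ≤ 10 (triangle on l)
L = 3 + 7 + 7 = 17 (odd)

m_sum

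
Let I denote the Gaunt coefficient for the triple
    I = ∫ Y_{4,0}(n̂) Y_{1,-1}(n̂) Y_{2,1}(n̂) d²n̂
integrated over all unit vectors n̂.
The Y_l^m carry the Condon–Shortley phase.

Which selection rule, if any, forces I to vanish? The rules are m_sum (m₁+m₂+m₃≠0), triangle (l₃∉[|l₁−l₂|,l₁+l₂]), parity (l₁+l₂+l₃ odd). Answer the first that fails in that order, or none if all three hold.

m₁+m₂+m₃ = 0 − 1 + 1 = 0  ✓
triangle: |4−1|=3 ≤ l₃=2 ≤ 4+1=5  ✗
parity: l₁+l₂+l₃ = 7 is odd

triangle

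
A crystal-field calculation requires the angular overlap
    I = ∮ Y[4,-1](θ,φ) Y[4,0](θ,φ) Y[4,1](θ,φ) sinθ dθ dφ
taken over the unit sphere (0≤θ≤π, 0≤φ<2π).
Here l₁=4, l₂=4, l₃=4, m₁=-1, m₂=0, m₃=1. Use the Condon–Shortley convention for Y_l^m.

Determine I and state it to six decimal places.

-0.068481

Rules hold: Σm=0, L=12 even, 0≤4≤8.
N = 9·9·9 = 729
Δ = 4!·4!·4!/13! = 1/450450
Racah Σ t=0..4: t=0:+1/13824 t=1:−1/216 t=2:+1/64 t=3:−1/216 t=4:+1/13824 = 5/768
⇒ 3j(4 4 4; 0 0 0)² = 18/1001, sgn +1
Racah Σ t=1..4: t=1:−1/864 t=2:+1/96 t=3:−1/144 t=4:+1/3456 = 1/384
⇒ 3j(4 4 4; -1 0 1)² = 9/2002, sgn -1
4πI² = N·(3j₀)²·(3jₘ)² = 59049/1002001
I = -1·√(0.0589311/4π) = -0.06848055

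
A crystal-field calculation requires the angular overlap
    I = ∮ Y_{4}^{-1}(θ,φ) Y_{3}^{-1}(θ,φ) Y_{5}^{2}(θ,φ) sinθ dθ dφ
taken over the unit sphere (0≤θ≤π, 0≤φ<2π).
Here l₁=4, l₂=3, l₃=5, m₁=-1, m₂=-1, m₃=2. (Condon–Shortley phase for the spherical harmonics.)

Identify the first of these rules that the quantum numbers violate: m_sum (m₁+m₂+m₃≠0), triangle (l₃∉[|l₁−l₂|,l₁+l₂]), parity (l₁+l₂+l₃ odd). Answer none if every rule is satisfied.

none

azimuthal sum: -1 − 1 + 2 = 0  ✓
1 ≤ 5 ≤ 7 (triangle on l)  ✓
L = 4 + 3 + 5 = 12 (even)  ✓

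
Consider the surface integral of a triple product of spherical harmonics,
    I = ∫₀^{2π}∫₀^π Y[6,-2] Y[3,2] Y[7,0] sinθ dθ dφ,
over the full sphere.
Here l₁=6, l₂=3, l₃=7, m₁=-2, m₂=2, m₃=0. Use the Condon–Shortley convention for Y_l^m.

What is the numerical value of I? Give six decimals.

m-sum 0 ✓  L=16 even ✓  3≤7≤9 ✓
Π(2lᵢ+1) = 13×7×15 = 1365
triangle coeff Δ(6,3,7) = 1/2042040
Σ_t [0,2]: t=0:+1/207360 t=1:−1/57600 t=2:+1/207360 = -1/129600
(3j)²=168/12155 [(6 3 7; 0 0 0)], sign=+1
Σ_t [1,2]: t=1:−1/725760 t=2:+1/207360 = 1/290304
(3j)²=125/7293 [(6 3 7; -2 2 0)], sign=-1
⇒ 4πI² = 147000/454597
I = (-1)√(147000/454597/(4π)) = -0.16041333

-0.160413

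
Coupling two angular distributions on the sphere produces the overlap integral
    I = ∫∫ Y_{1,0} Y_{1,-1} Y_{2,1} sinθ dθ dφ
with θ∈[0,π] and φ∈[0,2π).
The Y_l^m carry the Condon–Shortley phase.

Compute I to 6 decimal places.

Checks pass: Σm=0; 4 even; l₃=2∈[0,2].
(2·1+1)(2·1+1)(2·2+1) = 45
Δ: 0! 2! 2! / 5! → 1/30
sum: t=0:+1/1 = 1/1
3j²(1 1 2; 0 0 0) = Δ·Π!·Σ² = 2/15  (sign +1)
sum: t=0:+1/2 = 1/2
3j²(1 1 2; 0 -1 1) = Δ·Π!·Σ² = 1/10  (sign -1)
combine: 4πI² = 45·2/15·1/10 = 3/5
take √, sign -1: I = -0.21850969

-0.218510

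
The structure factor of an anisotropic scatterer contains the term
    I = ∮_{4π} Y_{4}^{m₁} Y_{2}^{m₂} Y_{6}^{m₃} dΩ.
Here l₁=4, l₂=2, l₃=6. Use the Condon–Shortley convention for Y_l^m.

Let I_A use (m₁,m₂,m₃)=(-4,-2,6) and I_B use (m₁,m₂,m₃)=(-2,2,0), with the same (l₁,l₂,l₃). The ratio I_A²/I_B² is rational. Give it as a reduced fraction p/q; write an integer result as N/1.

33/1

Shared (l₁,l₂,l₃)=(4,2,6): N and (l;000)² cancel in I_A²/I_B².
A: Δ = 0!·8!·4!/13! = 1/6435; Racah Σ t=0..0: t=0:+1/967680 = 1/967680; ⇒ 3j(4 2 6; -4 -2 6)² = 1/13, sgn +1
B: Δ = 0!·8!·4!/13! = 1/6435; Racah Σ t=0..0: t=0:+1/34560 = 1/34560; ⇒ 3j(4 2 6; -2 2 0)² = 1/429, sgn +1
I_A²/I_B² = (1/13)/(1/429) = 33/1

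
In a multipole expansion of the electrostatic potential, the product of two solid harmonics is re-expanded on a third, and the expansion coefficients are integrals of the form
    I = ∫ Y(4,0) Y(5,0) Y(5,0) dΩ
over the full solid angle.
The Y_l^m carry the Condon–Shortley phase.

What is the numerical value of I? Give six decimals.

0.130198

Rules hold: Σm=0, L=14 even, 1≤5≤9.
N = 9·11·11 = 1089
Δ = 4!·4!·6!/15! = 1/3153150
Racah Σ t=0..4: t=0:+1/69120 t=1:−1/1728 t=2:+1/576 t=3:−1/1728 t=4:+1/69120 = 7/11520
⇒ 3j(4 5 5; 0 0 0)² = 2/143, sgn -1
(m-triple is (0,0,0) — same symbol as above.)
4πI² = N·(3j₀)²·(3jₘ)² = 36/169
I = +1·√(0.213018/4π) = 0.13019760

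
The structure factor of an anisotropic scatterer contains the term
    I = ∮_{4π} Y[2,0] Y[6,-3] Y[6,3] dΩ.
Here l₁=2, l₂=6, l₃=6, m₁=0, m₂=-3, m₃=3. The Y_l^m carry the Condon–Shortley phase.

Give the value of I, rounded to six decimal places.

Checks pass: Σm=0; 14 even; l₃=6∈[4,8].
(2·2+1)(2·6+1)(2·6+1) = 845
Δ: 2! 2! 10! / 15! → 1/90090
sum: t=0:+1/69120 t=1:−1/14400 t=2:+1/69120 = -7/172800
3j²(2 6 6; 0 0 0) = Δ·Π!·Σ² = 14/715  (sign -1)
sum: t=0:+1/120960 t=1:−1/80640 t=2:+1/1451520 = -1/290304
3j²(2 6 6; 0 -3 3) = Δ·Π!·Σ² = 5/2002  (sign +1)
combine: 4πI² = 845·14/715·5/2002 = 5/121
take √, sign -1: I = -0.05734392

-0.057344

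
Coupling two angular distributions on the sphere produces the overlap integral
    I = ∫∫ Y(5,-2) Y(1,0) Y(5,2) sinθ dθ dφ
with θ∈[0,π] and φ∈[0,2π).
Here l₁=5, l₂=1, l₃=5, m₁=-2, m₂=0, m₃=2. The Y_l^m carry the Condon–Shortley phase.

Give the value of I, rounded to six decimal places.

0.000000

L=11 odd ⇒ parity kills the (l;000) factor ⇒ I = 0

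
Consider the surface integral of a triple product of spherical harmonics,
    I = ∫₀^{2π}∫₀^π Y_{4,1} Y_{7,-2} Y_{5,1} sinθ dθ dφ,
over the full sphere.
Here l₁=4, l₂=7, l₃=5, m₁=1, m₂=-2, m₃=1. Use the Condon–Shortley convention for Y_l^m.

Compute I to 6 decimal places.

Rules hold: Σm=0, L=16 even, 3≤5≤11.
N = 9·15·11 = 1485
Δ = 6!·2!·8!/17! = 1/6126120
Racah Σ t=2..4: t=2:+1/69120 t=3:−1/20736 t=4:+1/69120 = -1/51840
⇒ 3j(4 7 5; 0 0 0)² = 280/21879, sgn +1
Racah Σ t=1..3: t=1:−1/138240 t=2:+1/34560 t=3:−1/103680 = 1/82944
⇒ 3j(4 7 5; 1 -2 1)² = 125/9724, sgn +1
4πI² = N·(3j₀)²·(3jₘ)² = 131250/537251
I = +1·√(0.244299/4π) = 0.13942996

0.139430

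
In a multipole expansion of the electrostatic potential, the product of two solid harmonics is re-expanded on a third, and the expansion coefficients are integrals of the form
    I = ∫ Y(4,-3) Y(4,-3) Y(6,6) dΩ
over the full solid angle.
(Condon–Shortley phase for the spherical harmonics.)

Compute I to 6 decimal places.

m-sum 0 ✓  L=14 even ✓  0≤6≤8 ✓
Π(2lᵢ+1) = 9×9×13 = 1053
triangle coeff Δ(4,4,6) = 1/1261260
Σ_t [0,2]: t=0:+1/4608 t=1:−1/1296 t=2:+1/4608 = -7/20736
(3j)²=20/1287 [(4 4 6; 0 0 0)], sign=-1
Σ_t [1,1]: t=1:−1/518400 = -1/518400
(3j)²=7/195 [(4 4 6; -3 -3 6)], sign=-1
⇒ 4πI² = 84/143
I = (+1)√(84/143/(4π)) = 0.21620548

0.216205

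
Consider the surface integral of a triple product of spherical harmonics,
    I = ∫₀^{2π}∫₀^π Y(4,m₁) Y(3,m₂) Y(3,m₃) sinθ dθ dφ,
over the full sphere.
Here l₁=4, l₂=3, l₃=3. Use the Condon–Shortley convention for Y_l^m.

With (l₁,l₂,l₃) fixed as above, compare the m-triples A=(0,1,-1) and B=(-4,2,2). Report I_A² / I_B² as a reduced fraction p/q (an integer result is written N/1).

Shared (l₁,l₂,l₃)=(4,3,3): N and (l;000)² cancel in I_A²/I_B².
A: Δ = 4!·4!·2!/11! = 1/34650; Racah Σ t=2..4: t=2:+1/32 t=3:−1/36 t=4:+1/1152 = 5/1152; ⇒ 3j(4 3 3; 0 1 -1)² = 1/1386, sgn +1
B: Δ = 4!·4!·2!/11! = 1/34650; Racah Σ t=4..4: t=4:+1/576 = 1/576; ⇒ 3j(4 3 3; -4 2 2)² = 5/99, sgn -1
I_A²/I_B² = (1/1386)/(5/99) = 1/70

1/70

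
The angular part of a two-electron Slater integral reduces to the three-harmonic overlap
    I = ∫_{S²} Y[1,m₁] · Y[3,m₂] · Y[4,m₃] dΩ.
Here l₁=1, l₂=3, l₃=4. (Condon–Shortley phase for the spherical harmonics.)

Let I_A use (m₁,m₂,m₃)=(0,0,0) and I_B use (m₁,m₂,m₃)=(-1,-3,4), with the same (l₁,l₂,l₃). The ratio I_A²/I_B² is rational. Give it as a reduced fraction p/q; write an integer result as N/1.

Same 1,3,4: normalisation and zero-m 3j drop out of the ratio.
A: Δ: 0! 2! 6! / 9! → 1/252; sum: t=0:+1/36 = 1/36; 3j²(1 3 4; 0 0 0) = Δ·Π!·Σ² = 4/63  (sign +1)
B: Δ: 0! 2! 6! / 9! → 1/252; sum: t=0:+1/1440 = 1/1440; 3j²(1 3 4; -1 -3 4) = Δ·Π!·Σ² = 1/9  (sign +1)
I_A²/I_B² = (4/63)/(1/9) = 4/7

4/7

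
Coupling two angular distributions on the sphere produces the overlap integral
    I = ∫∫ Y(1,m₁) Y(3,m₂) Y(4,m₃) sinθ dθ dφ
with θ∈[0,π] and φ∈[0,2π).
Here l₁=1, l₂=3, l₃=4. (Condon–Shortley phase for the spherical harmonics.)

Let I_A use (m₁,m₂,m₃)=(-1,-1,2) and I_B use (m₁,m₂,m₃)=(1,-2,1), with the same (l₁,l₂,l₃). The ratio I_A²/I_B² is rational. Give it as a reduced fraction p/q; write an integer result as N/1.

5/1

Same 1,3,4: normalisation and zero-m 3j drop out of the ratio.
A: Δ: 0! 2! 6! / 9! → 1/252; sum: t=0:+1/96 = 1/96; 3j²(1 3 4; -1 -1 2) = Δ·Π!·Σ² = 5/84  (sign +1)
B: Δ: 0! 2! 6! / 9! → 1/252; sum: t=0:+1/240 = 1/240; 3j²(1 3 4; 1 -2 1) = Δ·Π!·Σ² = 1/84  (sign -1)
I_A²/I_B² = (5/84)/(1/84) = 5/1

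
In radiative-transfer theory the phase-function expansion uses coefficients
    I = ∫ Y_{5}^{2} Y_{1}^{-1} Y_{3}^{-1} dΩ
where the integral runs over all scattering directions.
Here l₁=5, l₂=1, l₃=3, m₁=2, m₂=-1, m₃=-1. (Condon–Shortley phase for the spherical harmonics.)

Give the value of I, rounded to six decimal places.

|5−1|≤3≤5+1 violated ⇒ I = 0

0.000000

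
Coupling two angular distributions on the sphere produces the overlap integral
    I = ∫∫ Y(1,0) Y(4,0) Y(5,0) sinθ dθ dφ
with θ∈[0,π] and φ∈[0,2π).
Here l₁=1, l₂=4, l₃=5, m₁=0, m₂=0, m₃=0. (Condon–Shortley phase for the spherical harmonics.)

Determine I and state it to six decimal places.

Checks pass: Σm=0; 10 even; l₃=5∈[3,5].
(2·1+1)(2·4+1)(2·5+1) = 297
Δ: 0! 2! 8! / 11! → 1/495
sum: t=0:+1/576 = 1/576
3j²(1 4 5; 0 0 0) = Δ·Π!·Σ² = 5/99  (sign -1)
(m-triple is (0,0,0) — same symbol as above.)
combine: 4πI² = 297·5/99·5/99 = 25/33
take √, sign +1: I = 0.24553200

0.245532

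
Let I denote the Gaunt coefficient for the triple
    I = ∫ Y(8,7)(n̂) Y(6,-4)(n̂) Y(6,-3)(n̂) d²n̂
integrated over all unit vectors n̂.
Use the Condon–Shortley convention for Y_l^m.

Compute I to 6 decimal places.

Rules hold: Σm=0, L=20 even, 2≤6≤14.
N = 17·13·13 = 2873
Δ = 8!·8!·4!/21! = 1/1309458150
Racah Σ t=2..6: t=2:+1/49766400 t=3:−1/3110400 t=4:+1/1327104 t=5:−1/3110400 t=6:+1/49766400 = 1/6635520
⇒ 3j(8 6 6; 0 0 0)² = 350/46189, sgn +1
Racah Σ t=0..1: t=0:+1/812851200 t=1:−1/1219276800 = 1/2438553600
⇒ 3j(8 6 6; 7 -4 -3)² = 6/2261, sgn -1
4πI² = N·(3j₀)²·(3jₘ)² = 3900/67507
I = -1·√(0.0577718/4π) = -0.06780363

-0.067804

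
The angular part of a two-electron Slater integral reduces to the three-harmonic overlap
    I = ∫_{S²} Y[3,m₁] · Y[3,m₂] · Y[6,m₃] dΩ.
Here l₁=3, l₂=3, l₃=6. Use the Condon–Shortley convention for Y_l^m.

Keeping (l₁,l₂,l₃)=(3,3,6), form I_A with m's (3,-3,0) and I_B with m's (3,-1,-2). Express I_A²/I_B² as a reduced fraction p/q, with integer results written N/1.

Same 3,3,6: normalisation and zero-m 3j drop out of the ratio.
A: Δ: 0! 6! 6! / 13! → 1/12012; sum: t=0:+1/518400 = 1/518400; 3j²(3 3 6; 3 -3 0) = Δ·Π!·Σ² = 1/12012  (sign +1)
B: Δ: 0! 6! 6! / 13! → 1/12012; sum: t=0:+1/34560 = 1/34560; 3j²(3 3 6; 3 -1 -2) = Δ·Π!·Σ² = 1/429  (sign +1)
I_A²/I_B² = (1/12012)/(1/429) = 1/28

1/28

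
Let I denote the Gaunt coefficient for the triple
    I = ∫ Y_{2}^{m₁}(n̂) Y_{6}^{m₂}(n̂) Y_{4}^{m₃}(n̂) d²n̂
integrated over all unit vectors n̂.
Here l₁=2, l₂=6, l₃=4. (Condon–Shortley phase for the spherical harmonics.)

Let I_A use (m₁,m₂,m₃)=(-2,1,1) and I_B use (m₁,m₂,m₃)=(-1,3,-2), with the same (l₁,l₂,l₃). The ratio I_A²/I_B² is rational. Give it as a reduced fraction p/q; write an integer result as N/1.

Same 2,6,4: normalisation and zero-m 3j drop out of the ratio.
A: Δ: 4! 0! 8! / 13! → 1/6435; sum: t=4:+1/17280 = 1/17280; 3j²(2 6 4; -2 1 1) = Δ·Π!·Σ² = 7/1287  (sign -1)
B: Δ: 4! 0! 8! / 13! → 1/6435; sum: t=3:−1/8640 = -1/8640; 3j²(2 6 4; -1 3 -2) = Δ·Π!·Σ² = 28/715  (sign -1)
I_A²/I_B² = (7/1287)/(28/715) = 5/36

5/36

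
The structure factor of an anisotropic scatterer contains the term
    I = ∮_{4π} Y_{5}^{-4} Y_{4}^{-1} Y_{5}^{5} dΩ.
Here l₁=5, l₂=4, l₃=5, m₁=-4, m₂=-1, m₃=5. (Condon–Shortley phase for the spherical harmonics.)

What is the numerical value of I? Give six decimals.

0.184127

Checks pass: Σm=0; 14 even; l₃=5∈[1,9].
(2·5+1)(2·4+1)(2·5+1) = 1089
Δ: 4! 6! 4! / 15! → 1/3153150
sum: t=0:+1/69120 t=1:−1/1728 t=2:+1/576 t=3:−1/1728 t=4:+1/69120 = 7/11520
3j²(5 4 5; 0 0 0) = Δ·Π!·Σ² = 2/143  (sign -1)
sum: t=3:−1/103680 = -1/103680
3j²(5 4 5; -4 -1 5) = Δ·Π!·Σ² = 4/143  (sign -1)
combine: 4πI² = 1089·2/143·4/143 = 72/169
take √, sign +1: I = 0.18412721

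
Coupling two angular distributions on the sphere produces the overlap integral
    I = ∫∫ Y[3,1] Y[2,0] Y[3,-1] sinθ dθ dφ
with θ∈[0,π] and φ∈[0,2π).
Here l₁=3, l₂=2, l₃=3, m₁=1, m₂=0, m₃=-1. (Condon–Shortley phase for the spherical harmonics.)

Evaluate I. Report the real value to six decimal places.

Checks pass: Σm=0; 8 even; l₃=3∈[1,5].
(2·3+1)(2·2+1)(2·3+1) = 245
Δ: 2! 4! 2! / 9! → 1/3780
sum: t=0:+1/24 t=1:−1/4 t=2:+1/24 = -1/6
3j²(3 2 3; 0 0 0) = Δ·Π!·Σ² = 4/105  (sign +1)
sum: t=0:+1/16 t=1:−1/6 t=2:+1/96 = -3/32
3j²(3 2 3; 1 0 -1) = Δ·Π!·Σ² = 3/140  (sign -1)
combine: 4πI² = 245·4/105·3/140 = 1/5
take √, sign -1: I = -0.12615663

-0.126157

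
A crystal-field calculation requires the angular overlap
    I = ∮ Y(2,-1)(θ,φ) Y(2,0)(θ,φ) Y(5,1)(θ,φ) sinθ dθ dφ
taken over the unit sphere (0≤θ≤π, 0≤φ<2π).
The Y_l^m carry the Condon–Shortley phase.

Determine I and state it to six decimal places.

0.000000

triangle: need 0≤l₃≤4, have 5; I=0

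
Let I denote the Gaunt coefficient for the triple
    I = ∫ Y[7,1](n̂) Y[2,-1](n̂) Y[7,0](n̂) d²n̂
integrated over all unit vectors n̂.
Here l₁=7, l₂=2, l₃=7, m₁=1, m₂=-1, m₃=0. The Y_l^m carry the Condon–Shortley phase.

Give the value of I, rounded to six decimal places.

Rules hold: Σm=0, L=16 even, 5≤7≤9.
N = 15·5·15 = 1125
Δ = 2!·12!·2!/17! = 1/185640
Racah Σ t=0..2: t=0:+1/2419200 t=1:−1/518400 t=2:+1/2419200 = -1/907200
⇒ 3j(7 2 7; 0 0 0)² = 56/3315, sgn +1
Racah Σ t=0..1: t=0:+1/1036800 t=1:−1/1209600 = 1/7257600
⇒ 3j(7 2 7; 1 -1 0)² = 1/2210, sgn -1
4πI² = N·(3j₀)²·(3jₘ)² = 420/48841
I = -1·√(0.00859933/4π) = -0.02615938

-0.026159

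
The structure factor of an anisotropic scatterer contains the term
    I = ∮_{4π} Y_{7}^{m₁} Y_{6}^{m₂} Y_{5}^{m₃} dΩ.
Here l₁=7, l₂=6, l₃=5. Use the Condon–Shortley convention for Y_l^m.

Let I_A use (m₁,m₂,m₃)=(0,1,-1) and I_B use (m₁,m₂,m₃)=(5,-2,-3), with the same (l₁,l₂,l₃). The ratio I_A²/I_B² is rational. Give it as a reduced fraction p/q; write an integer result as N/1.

640/99

Shared (l₁,l₂,l₃)=(7,6,5): N and (l;000)² cancel in I_A²/I_B².
A: Δ = 8!·6!·4!/19! = 1/174594420; Racah Σ t=3..7: t=3:−1/829440 t=4:+1/124416 t=5:−1/138240 t=6:+1/1036800 t=7:−1/87091200 = 1/1814400; ⇒ 3j(7 6 5; 0 1 -1)² = 64/138567, sgn +1
B: Δ = 8!·6!·4!/19! = 1/174594420; Racah Σ t=0..2: t=0:+1/46448640 t=1:−1/3628800 t=2:+1/4147200 = -1/77414400; ⇒ 3j(7 6 5; 5 -2 -3)² = 3/41990, sgn -1
I_A²/I_B² = (64/138567)/(3/41990) = 640/99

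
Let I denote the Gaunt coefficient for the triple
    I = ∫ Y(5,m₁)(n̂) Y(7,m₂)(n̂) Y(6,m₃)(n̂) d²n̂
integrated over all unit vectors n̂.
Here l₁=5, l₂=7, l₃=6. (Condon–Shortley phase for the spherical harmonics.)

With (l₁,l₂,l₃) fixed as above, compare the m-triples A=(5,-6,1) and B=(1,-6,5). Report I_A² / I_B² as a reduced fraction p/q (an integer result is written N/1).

35/44

Shared (l₁,l₂,l₃)=(5,7,6): N and (l;000)² cancel in I_A²/I_B².
A: Δ = 6!·4!·8!/19! = 1/174594420; Racah Σ t=0..0: t=0:+1/87091200 = 1/87091200; ⇒ 3j(5 7 6; 5 -6 1)² = 10/969, sgn -1
B: Δ = 6!·4!·8!/19! = 1/174594420; Racah Σ t=0..1: t=0:+1/87091200 t=1:−1/29030400 = -1/43545600; ⇒ 3j(5 7 6; 1 -6 5)² = 88/6783, sgn +1
I_A²/I_B² = (10/969)/(88/6783) = 35/44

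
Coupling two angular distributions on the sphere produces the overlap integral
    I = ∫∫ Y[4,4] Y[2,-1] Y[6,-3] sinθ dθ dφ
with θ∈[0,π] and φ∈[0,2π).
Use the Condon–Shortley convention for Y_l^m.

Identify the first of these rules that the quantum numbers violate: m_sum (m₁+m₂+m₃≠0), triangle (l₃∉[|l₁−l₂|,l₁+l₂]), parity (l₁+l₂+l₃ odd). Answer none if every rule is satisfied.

m₁+m₂+m₃ = 4 − 1 − 3 = 0  ✓
triangle: |4−2|=2 ≤ l₃=6 ≤ 4+2=6  ✓
parity: l₁+l₂+l₃ = 12 is even  ✓

none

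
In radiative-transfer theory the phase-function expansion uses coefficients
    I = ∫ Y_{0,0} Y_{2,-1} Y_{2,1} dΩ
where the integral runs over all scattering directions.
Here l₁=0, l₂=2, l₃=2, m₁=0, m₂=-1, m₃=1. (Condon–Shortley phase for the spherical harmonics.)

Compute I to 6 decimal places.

-0.282095

m-sum 0 ✓  L=4 even ✓  2≤2≤2 ✓
Π(2lᵢ+1) = 1×5×5 = 25
triangle coeff Δ(0,2,2) = 1/5
Σ_t [0,0]: t=0:+1/4 = 1/4
(3j)²=1/5 [(0 2 2; 0 0 0)], sign=+1
Σ_t [0,0]: t=0:+1/6 = 1/6
(3j)²=1/5 [(0 2 2; 0 -1 1)], sign=-1
⇒ 4πI² = 1/1
I = (-1)√(1/1/(4π)) = -0.28209479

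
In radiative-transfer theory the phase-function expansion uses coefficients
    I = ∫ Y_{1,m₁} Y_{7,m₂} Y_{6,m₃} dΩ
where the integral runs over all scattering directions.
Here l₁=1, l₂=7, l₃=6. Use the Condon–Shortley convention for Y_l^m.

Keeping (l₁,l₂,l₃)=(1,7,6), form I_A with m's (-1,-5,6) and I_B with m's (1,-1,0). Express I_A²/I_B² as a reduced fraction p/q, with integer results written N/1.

1/28

Shared (l₁,l₂,l₃)=(1,7,6): N and (l;000)² cancel in I_A²/I_B².
A: Δ = 2!·0!·12!/15! = 1/1365; Racah Σ t=2..2: t=2:+1/958003200 = 1/958003200; ⇒ 3j(1 7 6; -1 -5 6)² = 1/1365, sgn +1
B: Δ = 2!·0!·12!/15! = 1/1365; Racah Σ t=0..0: t=0:+1/1036800 = 1/1036800; ⇒ 3j(1 7 6; 1 -1 0)² = 4/195, sgn +1
I_A²/I_B² = (1/1365)/(4/195) = 1/28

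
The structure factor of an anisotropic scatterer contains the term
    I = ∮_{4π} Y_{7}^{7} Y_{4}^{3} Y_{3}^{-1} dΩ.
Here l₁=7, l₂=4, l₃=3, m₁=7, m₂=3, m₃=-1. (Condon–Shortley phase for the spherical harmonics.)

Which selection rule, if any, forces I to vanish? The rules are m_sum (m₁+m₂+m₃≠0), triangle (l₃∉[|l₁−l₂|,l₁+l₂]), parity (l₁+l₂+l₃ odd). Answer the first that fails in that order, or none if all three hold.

m_sum

m₁+m₂+m₃ = 7 + 3 − 1 = 9  ✗
triangle: |7−4|=3 ≤ l₃=3 ≤ 7+4=11
parity: l₁+l₂+l₃ = 14 is even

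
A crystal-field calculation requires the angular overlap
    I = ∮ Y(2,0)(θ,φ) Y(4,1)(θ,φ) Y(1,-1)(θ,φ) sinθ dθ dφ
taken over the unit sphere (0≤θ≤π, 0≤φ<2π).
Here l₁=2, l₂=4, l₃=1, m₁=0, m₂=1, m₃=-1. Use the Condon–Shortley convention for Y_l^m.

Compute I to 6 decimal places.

0.000000

|2−4|≤1≤2+4 violated ⇒ I = 0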